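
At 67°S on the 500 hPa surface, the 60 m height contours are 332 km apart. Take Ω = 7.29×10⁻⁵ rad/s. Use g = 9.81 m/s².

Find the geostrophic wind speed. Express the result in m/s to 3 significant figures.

Coriolis parameter at 67°S:
f = 2Ω sin φ = 2 × 7.29×10⁻⁵ × sin 67° = 1.34×10⁻⁴ s⁻¹
Height gradient: |∂Z/∂n| = 60 m / 332000 m = 1.81×10⁻⁴
On a pressure surface, geostrophic balance gives V_g = (g/f)|∂Z/∂n|:
V_g = 9.81 × 1.81×10⁻⁴ / 1.34×10⁻⁴ = 13.2 m/s

13.2 m/s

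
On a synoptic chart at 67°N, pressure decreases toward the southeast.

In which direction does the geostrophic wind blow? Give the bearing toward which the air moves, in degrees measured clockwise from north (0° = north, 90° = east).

The pressure-gradient force points toward the southeast (bearing 135°).
Geostrophic balance: in the Northern Hemisphere the Coriolis force deflects motion to the right, so the geostrophic wind blows 90° to the right of the pressure-gradient force (low pressure on the left).
Rotating 135° by 90° clockwise gives 225° — the wind blows toward the southwest.

225°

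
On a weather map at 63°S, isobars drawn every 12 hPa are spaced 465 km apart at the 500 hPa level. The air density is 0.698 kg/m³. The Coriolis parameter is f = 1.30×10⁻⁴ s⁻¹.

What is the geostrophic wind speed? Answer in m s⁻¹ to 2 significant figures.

28 m s⁻¹

Pressure gradient: |∂P/∂n| = 1200 Pa / 465000 m = 2.58×10⁻³ Pa/m
Geostrophic balance (pressure-gradient force = Coriolis force):
V_g = (1/(fρ)) |∂P/∂n| = 2.58×10⁻³ / (1.30×10⁻⁴ × 0.698) = 28.4 m/s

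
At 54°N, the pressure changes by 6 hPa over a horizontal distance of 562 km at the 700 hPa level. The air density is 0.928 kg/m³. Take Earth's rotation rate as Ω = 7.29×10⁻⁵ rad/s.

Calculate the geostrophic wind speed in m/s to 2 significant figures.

9.8 m/s

Coriolis parameter at 54°N:
f = 2Ω sin φ = 2 × 7.29×10⁻⁵ × sin 54° = 1.18×10⁻⁴ s⁻¹
Pressure gradient: |∂P/∂n| = 600 Pa / 562000 m = 1.07×10⁻³ Pa/m
Geostrophic balance (pressure-gradient force = Coriolis force):
V_g = (1/(fρ)) |∂P/∂n| = 1.07×10⁻³ / (1.18×10⁻⁴ × 0.928) = 9.75 m/s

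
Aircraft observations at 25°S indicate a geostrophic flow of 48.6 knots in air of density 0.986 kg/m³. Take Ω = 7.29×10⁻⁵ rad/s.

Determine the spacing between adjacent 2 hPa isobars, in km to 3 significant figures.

Coriolis parameter at 25°S:
f = 2Ω sin φ = 2 × 7.29×10⁻⁵ × sin 25° = 6.16×10⁻⁵ s⁻¹
Wind speed in SI: 48.6 knots = 25.0 m/s
Geostrophic balance rearranged: |∂P/∂n| = f ρ V_g
|∂P/∂n| = 6.16×10⁻⁵ × 0.986 × 25.0 = 1.52×10⁻³ Pa/m
Isobar spacing: Δn = ΔP/|∂P/∂n| = 200 Pa / 1.52×10⁻³ Pa/m = 131666 m ≈ 132 km

132 km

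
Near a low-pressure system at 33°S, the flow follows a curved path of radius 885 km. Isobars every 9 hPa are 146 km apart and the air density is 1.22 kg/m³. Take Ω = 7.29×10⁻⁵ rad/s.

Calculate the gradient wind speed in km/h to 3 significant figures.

145 km/h

Coriolis parameter at 33°S:
f = 2Ω sin φ = 2 × 7.29×10⁻⁵ × sin 33° = 7.94×10⁻⁵ s⁻¹
Pressure gradient: |∂P/∂n| = 900 Pa / 146000 m = 6.16×10⁻³ Pa/m
Geostrophic speed: V_g = |∂P/∂n|/(fρ) = 6.16×10⁻³/(7.94×10⁻⁵ × 1.22) = 63.6 m/s
Around a low, centrifugal force acts outward with Coriolis, so pressure-gradient force balances both:
(1/ρ)|∂P/∂n| = fV + V²/R  →  V² + fR·V − fR·V_g = 0
With fR = 7.94×10⁻⁵ × 885×10³ m = 70.3 m/s:
V = [−fR + √((fR)² + 4 fR V_g)]/2 = [−70.3 + √(70.3² + 4×70.3×63.6)]/2 = 40.4 m/s
Subgeostrophic (V < V_g = 63.6 m/s), as expected around a low.
Converting: 40.4 m/s × 3.6 = 145 km/h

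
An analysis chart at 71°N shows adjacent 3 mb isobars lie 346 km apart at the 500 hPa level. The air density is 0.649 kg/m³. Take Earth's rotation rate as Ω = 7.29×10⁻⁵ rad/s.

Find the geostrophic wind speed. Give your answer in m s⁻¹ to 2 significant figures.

Coriolis parameter at 71°N:
f = 2Ω sin φ = 2 × 7.29×10⁻⁵ × sin 71° = 1.38×10⁻⁴ s⁻¹
Pressure gradient: |∂P/∂n| = 300 Pa / 346000 m = 8.67×10⁻⁴ Pa/m
Geostrophic balance (pressure-gradient force = Coriolis force):
V_g = (1/(fρ)) |∂P/∂n| = 8.67×10⁻⁴ / (1.38×10⁻⁴ × 0.649) = 9.69 m/s

9.7 m s⁻¹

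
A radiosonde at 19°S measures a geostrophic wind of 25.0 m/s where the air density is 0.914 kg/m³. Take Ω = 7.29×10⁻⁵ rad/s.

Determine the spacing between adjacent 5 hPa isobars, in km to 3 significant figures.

461 km

Coriolis parameter at 19°S:
f = 2Ω sin φ = 2 × 7.29×10⁻⁵ × sin 19° = 4.75×10⁻⁵ s⁻¹
Geostrophic balance rearranged: |∂P/∂n| = f ρ V_g
|∂P/∂n| = 4.75×10⁻⁵ × 0.914 × 25.0 = 1.08×10⁻³ Pa/m
Isobar spacing: Δn = ΔP/|∂P/∂n| = 500 Pa / 1.08×10⁻³ Pa/m = 460982 m ≈ 461 km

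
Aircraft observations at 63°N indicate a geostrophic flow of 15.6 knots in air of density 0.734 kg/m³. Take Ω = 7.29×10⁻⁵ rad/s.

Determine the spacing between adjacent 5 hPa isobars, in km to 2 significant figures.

650 km

Coriolis parameter at 63°N:
f = 2Ω sin φ = 2 × 7.29×10⁻⁵ × sin 63° = 1.30×10⁻⁴ s⁻¹
Wind speed in SI: 15.6 knots = 8.03 m/s
Geostrophic balance rearranged: |∂P/∂n| = f ρ V_g
|∂P/∂n| = 1.30×10⁻⁴ × 0.734 × 8.03 = 7.65×10⁻⁴ Pa/m
Isobar spacing: Δn = ΔP/|∂P/∂n| = 500 Pa / 7.65×10⁻⁴ Pa/m = 653391 m ≈ 650 km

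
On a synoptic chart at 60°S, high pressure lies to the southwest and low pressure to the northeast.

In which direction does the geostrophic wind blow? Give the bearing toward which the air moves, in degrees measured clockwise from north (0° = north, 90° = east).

The pressure-gradient force points toward the northeast (bearing 045°).
Geostrophic balance: in the Southern Hemisphere the Coriolis force deflects motion to the left, so the geostrophic wind blows 90° to the left of the pressure-gradient force (low pressure on the right).
Rotating 045° by 90° counterclockwise gives 315° — the wind blows toward the northwest.

315°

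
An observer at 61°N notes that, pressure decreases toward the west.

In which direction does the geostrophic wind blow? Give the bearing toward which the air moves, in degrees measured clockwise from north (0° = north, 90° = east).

000°

The pressure-gradient force points toward the west (bearing 270°).
Geostrophic balance: in the Northern Hemisphere the Coriolis force deflects motion to the right, so the geostrophic wind blows 90° to the right of the pressure-gradient force (low pressure on the left).
Rotating 270° by 90° clockwise gives 000° — the wind blows toward the north.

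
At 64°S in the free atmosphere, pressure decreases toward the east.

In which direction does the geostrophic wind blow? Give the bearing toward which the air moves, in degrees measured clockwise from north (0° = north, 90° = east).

The pressure-gradient force points toward the east (bearing 090°).
Geostrophic balance: in the Southern Hemisphere the Coriolis force deflects motion to the left, so the geostrophic wind blows 90° to the left of the pressure-gradient force (low pressure on the right).
Rotating 090° by 90° counterclockwise gives 000° — the wind blows toward the north.

000°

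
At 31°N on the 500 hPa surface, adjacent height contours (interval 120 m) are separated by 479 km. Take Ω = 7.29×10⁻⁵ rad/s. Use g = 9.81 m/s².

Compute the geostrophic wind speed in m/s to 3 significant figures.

32.7 m/s

Coriolis parameter at 31°N:
f = 2Ω sin φ = 2 × 7.29×10⁻⁵ × sin 31° = 7.51×10⁻⁵ s⁻¹
Height gradient: |∂Z/∂n| = 120 m / 479000 m = 2.51×10⁻⁴
On a pressure surface, geostrophic balance gives V_g = (g/f)|∂Z/∂n|:
V_g = 9.81 × 2.51×10⁻⁴ / 7.51×10⁻⁵ = 32.7 m/s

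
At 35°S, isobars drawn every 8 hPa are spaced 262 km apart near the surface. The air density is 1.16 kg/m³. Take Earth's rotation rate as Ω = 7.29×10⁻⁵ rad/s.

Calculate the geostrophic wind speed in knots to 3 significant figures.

Coriolis parameter at 35°S:
f = 2Ω sin φ = 2 × 7.29×10⁻⁵ × sin 35° = 8.36×10⁻⁵ s⁻¹
Pressure gradient: |∂P/∂n| = 800 Pa / 262000 m = 3.05×10⁻³ Pa/m
Geostrophic balance (pressure-gradient force = Coriolis force):
V_g = (1/(fρ)) |∂P/∂n| = 3.05×10⁻³ / (8.36×10⁻⁵ × 1.16) = 31.5 m/s
Converting: 31.5 m/s × 1.944 = 61.2 knots

61.2 knots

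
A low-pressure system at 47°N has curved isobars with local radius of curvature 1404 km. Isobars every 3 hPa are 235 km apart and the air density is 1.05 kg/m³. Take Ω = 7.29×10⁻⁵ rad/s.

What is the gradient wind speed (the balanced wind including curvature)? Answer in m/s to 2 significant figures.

11 m/s

Coriolis parameter at 47°N:
f = 2Ω sin φ = 2 × 7.29×10⁻⁵ × sin 47° = 1.07×10⁻⁴ s⁻¹
Pressure gradient: |∂P/∂n| = 300 Pa / 235000 m = 1.28×10⁻³ Pa/m
Geostrophic speed: V_g = |∂P/∂n|/(fρ) = 1.28×10⁻³/(1.07×10⁻⁴ × 1.05) = 11.4 m/s
Around a low, centrifugal force acts outward with Coriolis, so pressure-gradient force balances both:
(1/ρ)|∂P/∂n| = fV + V²/R  →  V² + fR·V − fR·V_g = 0
With fR = 1.07×10⁻⁴ × 1404×10³ m = 150 m/s:
V = [−fR + √((fR)² + 4 fR V_g)]/2 = [−150 + √(150² + 4×150×11.4)]/2 = 10.6 m/s
Subgeostrophic (V < V_g = 11.4 m/s), as expected around a low.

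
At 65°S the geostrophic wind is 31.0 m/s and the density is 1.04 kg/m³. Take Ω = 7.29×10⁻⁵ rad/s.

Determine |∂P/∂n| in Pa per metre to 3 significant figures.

Coriolis parameter at 65°S:
f = 2Ω sin φ = 2 × 7.29×10⁻⁵ × sin 65° = 1.32×10⁻⁴ s⁻¹
Geostrophic balance rearranged: |∂P/∂n| = f ρ V_g
|∂P/∂n| = 1.32×10⁻⁴ × 1.04 × 31.0 = 4.26×10⁻³ Pa/m

4.26×10⁻³ Pa/m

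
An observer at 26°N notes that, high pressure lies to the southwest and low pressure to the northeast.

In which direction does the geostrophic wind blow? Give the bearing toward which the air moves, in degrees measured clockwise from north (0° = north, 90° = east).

The pressure-gradient force points toward the northeast (bearing 045°).
Geostrophic balance: in the Northern Hemisphere the Coriolis force deflects motion to the right, so the geostrophic wind blows 90° to the right of the pressure-gradient force (low pressure on the left).
Rotating 045° by 90° clockwise gives 135° — the wind blows toward the southeast.

135°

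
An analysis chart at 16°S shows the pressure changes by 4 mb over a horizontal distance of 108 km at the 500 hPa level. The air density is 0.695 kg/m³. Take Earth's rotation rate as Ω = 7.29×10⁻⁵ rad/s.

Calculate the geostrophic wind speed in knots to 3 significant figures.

258 knots

Coriolis parameter at 16°S:
f = 2Ω sin φ = 2 × 7.29×10⁻⁵ × sin 16° = 4.02×10⁻⁵ s⁻¹
Pressure gradient: |∂P/∂n| = 400 Pa / 108000 m = 3.70×10⁻³ Pa/m
Geostrophic balance (pressure-gradient force = Coriolis force):
V_g = (1/(fρ)) |∂P/∂n| = 3.70×10⁻³ / (4.02×10⁻⁵ × 0.695) = 133 m/s
Converting: 133 m/s × 1.944 = 258 knots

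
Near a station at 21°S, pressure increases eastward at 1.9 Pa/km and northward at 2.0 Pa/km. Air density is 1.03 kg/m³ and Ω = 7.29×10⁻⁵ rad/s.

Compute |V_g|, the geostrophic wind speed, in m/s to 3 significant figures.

51.3 m/s

Coriolis parameter at 21°S:
f = 2Ω sin φ = 2 × 7.29×10⁻⁵ × sin 21° = 5.23×10⁻⁵ s⁻¹
In the Southern Hemisphere f is negative: f = −5.23×10⁻⁵ s⁻¹.
Component geostrophic relations (x east, y north):
u_g = −(1/(fρ)) ∂P/∂y,  v_g = (1/(fρ)) ∂P/∂x
u_g = −(2.0×10⁻³)/(−5.23×10⁻⁵ × 1.03) = 37.2 m/s;  v_g = (1.9×10⁻³)/(−5.23×10⁻⁵ × 1.03) = −35.3 m/s
|V_g| = √(u_g² + v_g²) = 51.3 m/s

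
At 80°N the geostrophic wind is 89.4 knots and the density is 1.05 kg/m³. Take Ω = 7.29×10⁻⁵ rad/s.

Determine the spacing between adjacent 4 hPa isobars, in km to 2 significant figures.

Coriolis parameter at 80°N:
f = 2Ω sin φ = 2 × 7.29×10⁻⁵ × sin 80° = 1.44×10⁻⁴ s⁻¹
Wind speed in SI: 89.4 knots = 46.0 m/s
Geostrophic balance rearranged: |∂P/∂n| = f ρ V_g
|∂P/∂n| = 1.44×10⁻⁴ × 1.05 × 46.0 = 6.93×10⁻³ Pa/m
Isobar spacing: Δn = ΔP/|∂P/∂n| = 400 Pa / 6.93×10⁻³ Pa/m = 57688 m ≈ 58 km

58 km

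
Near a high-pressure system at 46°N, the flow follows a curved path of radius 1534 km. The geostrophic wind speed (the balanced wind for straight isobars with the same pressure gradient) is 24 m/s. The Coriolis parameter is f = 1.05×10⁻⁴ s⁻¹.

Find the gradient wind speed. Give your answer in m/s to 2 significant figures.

29 m/s

Around a high, pressure-gradient force acts outward with centrifugal, so Coriolis balances both:
fV = (1/ρ)|∂P/∂n| + V²/R  →  V² − fR·V + fR·V_g = 0
With fR = 1.05×10⁻⁴ × 1534×10³ m = 161 m/s:
V = [fR − √((fR)² − 4 fR V_g)]/2 = [161 − √(161² − 4×161×24)]/2 = 29.3 m/s
Supergeostrophic (V > V_g = 24 m/s), as expected around a high.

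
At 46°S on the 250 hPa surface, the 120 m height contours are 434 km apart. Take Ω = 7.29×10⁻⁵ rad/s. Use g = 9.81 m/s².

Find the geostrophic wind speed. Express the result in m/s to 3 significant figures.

Coriolis parameter at 46°S:
f = 2Ω sin φ = 2 × 7.29×10⁻⁵ × sin 46° = 1.05×10⁻⁴ s⁻¹
Height gradient: |∂Z/∂n| = 120 m / 434000 m = 2.76×10⁻⁴
On a pressure surface, geostrophic balance gives V_g = (g/f)|∂Z/∂n|:
V_g = 9.81 × 2.76×10⁻⁴ / 1.05×10⁻⁴ = 25.9 m/s

25.9 m/s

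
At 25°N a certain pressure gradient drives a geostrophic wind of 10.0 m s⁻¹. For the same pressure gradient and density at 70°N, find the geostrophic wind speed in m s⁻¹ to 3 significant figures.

With the same pressure gradient and density, V_g ∝ 1/f ∝ 1/sin φ.
V₂ = V₁ · sin φ₁ / sin φ₂ = 10.0 × sin 25° / sin 70°
V₂ = 10.0 × 0.4226/0.9397 = 4.50 m s⁻¹

4.50 m s⁻¹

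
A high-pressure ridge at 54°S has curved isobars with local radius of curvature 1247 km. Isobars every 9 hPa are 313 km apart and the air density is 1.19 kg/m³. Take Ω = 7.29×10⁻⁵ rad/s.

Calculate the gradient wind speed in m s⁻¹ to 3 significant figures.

Coriolis parameter at 54°S:
f = 2Ω sin φ = 2 × 7.29×10⁻⁵ × sin 54° = 1.18×10⁻⁴ s⁻¹
Pressure gradient: |∂P/∂n| = 900 Pa / 313000 m = 2.88×10⁻³ Pa/m
Geostrophic speed: V_g = |∂P/∂n|/(fρ) = 2.88×10⁻³/(1.18×10⁻⁴ × 1.19) = 20.5 m/s
Around a high, pressure-gradient force acts outward with centrifugal, so Coriolis balances both:
fV = (1/ρ)|∂P/∂n| + V²/R  →  V² − fR·V + fR·V_g = 0
With fR = 1.18×10⁻⁴ × 1247×10³ m = 147 m/s:
V = [fR − √((fR)² − 4 fR V_g)]/2 = [147 − √(147² − 4×147×20.5)]/2 = 24.6 m/s
Supergeostrophic (V > V_g = 20.5 m/s), as expected around a high.

24.6 m s⁻¹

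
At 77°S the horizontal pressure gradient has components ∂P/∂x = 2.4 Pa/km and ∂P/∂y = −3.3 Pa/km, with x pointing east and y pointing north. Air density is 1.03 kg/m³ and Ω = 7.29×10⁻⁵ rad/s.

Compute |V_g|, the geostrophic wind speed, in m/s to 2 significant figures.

28 m/s

Coriolis parameter at 77°S:
f = 2Ω sin φ = 2 × 7.29×10⁻⁵ × sin 77° = 1.42×10⁻⁴ s⁻¹
In the Southern Hemisphere f is negative: f = −1.42×10⁻⁴ s⁻¹.
Component geostrophic relations (x east, y north):
u_g = −(1/(fρ)) ∂P/∂y,  v_g = (1/(fρ)) ∂P/∂x
u_g = −(−3.3×10⁻³)/(−1.42×10⁻⁴ × 1.03) = −22.6 m/s;  v_g = (2.4×10⁻³)/(−1.42×10⁻⁴ × 1.03) = −16.4 m/s
|V_g| = √(u_g² + v_g²) = 27.9 m/s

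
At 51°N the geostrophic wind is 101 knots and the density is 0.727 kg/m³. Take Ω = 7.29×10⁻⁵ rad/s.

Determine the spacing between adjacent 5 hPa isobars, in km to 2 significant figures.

120 km

Coriolis parameter at 51°N:
f = 2Ω sin φ = 2 × 7.29×10⁻⁵ × sin 51° = 1.13×10⁻⁴ s⁻¹
Wind speed in SI: 101 knots = 52.0 m/s
Geostrophic balance rearranged: |∂P/∂n| = f ρ V_g
|∂P/∂n| = 1.13×10⁻⁴ × 0.727 × 52.0 = 4.28×10⁻³ Pa/m
Isobar spacing: Δn = ΔP/|∂P/∂n| = 500 Pa / 4.28×10⁻³ Pa/m = 116820 m ≈ 120 km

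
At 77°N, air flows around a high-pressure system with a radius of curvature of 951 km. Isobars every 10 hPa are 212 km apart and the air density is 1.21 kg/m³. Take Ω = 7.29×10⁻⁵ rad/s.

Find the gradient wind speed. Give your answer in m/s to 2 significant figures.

38 m/s

Coriolis parameter at 77°N:
f = 2Ω sin φ = 2 × 7.29×10⁻⁵ × sin 77° = 1.42×10⁻⁴ s⁻¹
Pressure gradient: |∂P/∂n| = 1000 Pa / 212000 m = 4.72×10⁻³ Pa/m
Geostrophic speed: V_g = |∂P/∂n|/(fρ) = 4.72×10⁻³/(1.42×10⁻⁴ × 1.21) = 27.4 m/s
Around a high, pressure-gradient force acts outward with centrifugal, so Coriolis balances both:
fV = (1/ρ)|∂P/∂n| + V²/R  →  V² − fR·V + fR·V_g = 0
With fR = 1.42×10⁻⁴ × 951×10³ m = 135 m/s:
V = [fR − √((fR)² − 4 fR V_g)]/2 = [135 − √(135² − 4×135×27.4)]/2 = 38.3 m/s
Supergeostrophic (V > V_g = 27.4 m/s), as expected around a high.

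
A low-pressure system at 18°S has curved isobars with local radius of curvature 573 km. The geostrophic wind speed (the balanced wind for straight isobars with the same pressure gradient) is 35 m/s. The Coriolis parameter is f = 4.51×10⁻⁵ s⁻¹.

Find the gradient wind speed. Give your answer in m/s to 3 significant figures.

19.8 m/s

Around a low, centrifugal force acts outward with Coriolis, so pressure-gradient force balances both:
(1/ρ)|∂P/∂n| = fV + V²/R  →  V² + fR·V − fR·V_g = 0
With fR = 4.51×10⁻⁵ × 573×10³ m = 25.8 m/s:
V = [−fR + √((fR)² + 4 fR V_g)]/2 = [−25.8 + √(25.8² + 4×25.8×35)]/2 = 19.8 m/s
Subgeostrophic (V < V_g = 35 m/s), as expected around a low.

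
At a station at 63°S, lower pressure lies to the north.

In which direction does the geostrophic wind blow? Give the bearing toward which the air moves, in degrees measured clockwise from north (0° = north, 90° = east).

The pressure-gradient force points toward the north (bearing 000°).
Geostrophic balance: in the Southern Hemisphere the Coriolis force deflects motion to the left, so the geostrophic wind blows 90° to the left of the pressure-gradient force (low pressure on the right).
Rotating 000° by 90° counterclockwise gives 270° — the wind blows toward the west.

270°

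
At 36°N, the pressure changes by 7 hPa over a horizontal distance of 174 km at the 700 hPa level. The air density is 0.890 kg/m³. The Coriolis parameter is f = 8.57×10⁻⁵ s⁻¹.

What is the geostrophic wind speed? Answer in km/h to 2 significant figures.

Pressure gradient: |∂P/∂n| = 700 Pa / 174000 m = 4.02×10⁻³ Pa/m
Geostrophic balance (pressure-gradient force = Coriolis force):
V_g = (1/(fρ)) |∂P/∂n| = 4.02×10⁻³ / (8.57×10⁻⁵ × 0.890) = 52.7 m/s
Converting: 52.7 m/s × 3.6 = 190 km/h

190 km/h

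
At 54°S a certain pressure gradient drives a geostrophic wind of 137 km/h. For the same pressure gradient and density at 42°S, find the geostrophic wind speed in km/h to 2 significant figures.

With the same pressure gradient and density, V_g ∝ 1/f ∝ 1/sin φ.
V₂ = V₁ · sin φ₁ / sin φ₂ = 137 × sin 54° / sin 42°
V₂ = 137 × 0.8090/0.6691 = 170 km/h

170 km/h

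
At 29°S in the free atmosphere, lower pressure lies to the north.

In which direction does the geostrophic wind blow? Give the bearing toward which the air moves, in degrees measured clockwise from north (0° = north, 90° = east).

270°

The pressure-gradient force points toward the north (bearing 000°).
Geostrophic balance: in the Southern Hemisphere the Coriolis force deflects motion to the left, so the geostrophic wind blows 90° to the left of the pressure-gradient force (low pressure on the right).
Rotating 000° by 90° counterclockwise gives 270° — the wind blows toward the west.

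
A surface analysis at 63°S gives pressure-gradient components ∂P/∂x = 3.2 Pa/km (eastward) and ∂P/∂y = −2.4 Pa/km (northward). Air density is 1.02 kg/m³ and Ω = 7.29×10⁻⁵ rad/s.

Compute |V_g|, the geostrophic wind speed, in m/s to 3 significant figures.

30.2 m/s

Coriolis parameter at 63°S:
f = 2Ω sin φ = 2 × 7.29×10⁻⁵ × sin 63° = 1.30×10⁻⁴ s⁻¹
In the Southern Hemisphere f is negative: f = −1.30×10⁻⁴ s⁻¹.
Component geostrophic relations (x east, y north):
u_g = −(1/(fρ)) ∂P/∂y,  v_g = (1/(fρ)) ∂P/∂x
u_g = −(−2.4×10⁻³)/(−1.30×10⁻⁴ × 1.02) = −18.1 m/s;  v_g = (3.2×10⁻³)/(−1.30×10⁻⁴ × 1.02) = −24.1 m/s
|V_g| = √(u_g² + v_g²) = 30.2 m/s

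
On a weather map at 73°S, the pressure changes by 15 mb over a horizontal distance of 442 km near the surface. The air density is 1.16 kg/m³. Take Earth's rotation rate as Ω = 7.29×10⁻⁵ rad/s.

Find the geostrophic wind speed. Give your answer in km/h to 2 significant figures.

Coriolis parameter at 73°S:
f = 2Ω sin φ = 2 × 7.29×10⁻⁵ × sin 73° = 1.39×10⁻⁴ s⁻¹
Pressure gradient: |∂P/∂n| = 1500 Pa / 442000 m = 3.39×10⁻³ Pa/m
Geostrophic balance (pressure-gradient force = Coriolis force):
V_g = (1/(fρ)) |∂P/∂n| = 3.39×10⁻³ / (1.39×10⁻⁴ × 1.16) = 21.0 m/s
Converting: 21.0 m/s × 3.6 = 76 km/h

76 km/h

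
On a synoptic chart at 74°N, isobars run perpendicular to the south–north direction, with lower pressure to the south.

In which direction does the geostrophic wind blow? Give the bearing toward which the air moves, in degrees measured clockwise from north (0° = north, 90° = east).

270°

The pressure-gradient force points toward the south (bearing 180°).
Geostrophic balance: in the Northern Hemisphere the Coriolis force deflects motion to the right, so the geostrophic wind blows 90° to the right of the pressure-gradient force (low pressure on the left).
Rotating 180° by 90° clockwise gives 270° — the wind blows toward the west.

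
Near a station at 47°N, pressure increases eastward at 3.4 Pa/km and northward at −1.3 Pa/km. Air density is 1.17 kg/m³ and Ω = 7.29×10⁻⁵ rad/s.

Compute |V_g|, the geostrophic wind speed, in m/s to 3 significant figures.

Coriolis parameter at 47°N:
f = 2Ω sin φ = 2 × 7.29×10⁻⁵ × sin 47° = 1.07×10⁻⁴ s⁻¹
Component geostrophic relations (x east, y north):
u_g = −(1/(fρ)) ∂P/∂y,  v_g = (1/(fρ)) ∂P/∂x
u_g = −(−1.3×10⁻³)/(1.07×10⁻⁴ × 1.17) = 10.4 m/s;  v_g = (3.4×10⁻³)/(1.07×10⁻⁴ × 1.17) = 27.3 m/s
|V_g| = √(u_g² + v_g²) = 29.2 m/s

29.2 m/s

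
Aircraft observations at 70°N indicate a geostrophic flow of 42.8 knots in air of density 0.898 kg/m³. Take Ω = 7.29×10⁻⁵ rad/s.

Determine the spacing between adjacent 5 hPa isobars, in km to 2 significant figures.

180 km

Coriolis parameter at 70°N:
f = 2Ω sin φ = 2 × 7.29×10⁻⁵ × sin 70° = 1.37×10⁻⁴ s⁻¹
Wind speed in SI: 42.8 knots = 22.0 m/s
Geostrophic balance rearranged: |∂P/∂n| = f ρ V_g
|∂P/∂n| = 1.37×10⁻⁴ × 0.898 × 22.0 = 2.71×10⁻³ Pa/m
Isobar spacing: Δn = ΔP/|∂P/∂n| = 500 Pa / 2.71×10⁻³ Pa/m = 184573 m ≈ 180 km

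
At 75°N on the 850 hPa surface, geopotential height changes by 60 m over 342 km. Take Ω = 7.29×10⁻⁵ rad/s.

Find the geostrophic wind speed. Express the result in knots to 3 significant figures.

Coriolis parameter at 75°N:
f = 2Ω sin φ = 2 × 7.29×10⁻⁵ × sin 75° = 1.41×10⁻⁴ s⁻¹
Height gradient: |∂Z/∂n| = 60 m / 342000 m = 1.75×10⁻⁴
On a pressure surface, geostrophic balance gives V_g = (g/f)|∂Z/∂n|:
V_g = 9.81 × 1.75×10⁻⁴ / 1.41×10⁻⁴ = 12.2 m/s
Converting: 12.2 m/s × 1.944 = 23.8 knots

23.8 knots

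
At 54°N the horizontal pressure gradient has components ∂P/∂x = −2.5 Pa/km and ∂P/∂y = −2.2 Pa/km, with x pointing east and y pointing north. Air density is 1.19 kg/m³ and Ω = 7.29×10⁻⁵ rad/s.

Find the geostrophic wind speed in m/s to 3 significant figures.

23.7 m/s

Coriolis parameter at 54°N:
f = 2Ω sin φ = 2 × 7.29×10⁻⁵ × sin 54° = 1.18×10⁻⁴ s⁻¹
Component geostrophic relations (x east, y north):
u_g = −(1/(fρ)) ∂P/∂y,  v_g = (1/(fρ)) ∂P/∂x
u_g = −(−2.2×10⁻³)/(1.18×10⁻⁴ × 1.19) = 15.7 m/s;  v_g = (−2.5×10⁻³)/(1.18×10⁻⁴ × 1.19) = −17.8 m/s
|V_g| = √(u_g² + v_g²) = 23.7 m/s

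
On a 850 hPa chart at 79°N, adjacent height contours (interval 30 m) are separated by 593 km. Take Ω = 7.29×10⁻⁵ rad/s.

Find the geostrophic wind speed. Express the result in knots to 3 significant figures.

6.74 knots

Coriolis parameter at 79°N:
f = 2Ω sin φ = 2 × 7.29×10⁻⁵ × sin 79° = 1.43×10⁻⁴ s⁻¹
Height gradient: |∂Z/∂n| = 30 m / 593000 m = 5.06×10⁻⁵
On a pressure surface, geostrophic balance gives V_g = (g/f)|∂Z/∂n|:
V_g = 9.81 × 5.06×10⁻⁵ / 1.43×10⁻⁴ = 3.47 m/s
Converting: 3.47 m/s × 1.944 = 6.74 knots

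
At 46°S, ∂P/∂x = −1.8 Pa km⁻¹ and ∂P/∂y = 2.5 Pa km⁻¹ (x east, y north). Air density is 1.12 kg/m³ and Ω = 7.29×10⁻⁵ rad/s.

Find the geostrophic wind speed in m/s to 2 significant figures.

Coriolis parameter at 46°S:
f = 2Ω sin φ = 2 × 7.29×10⁻⁵ × sin 46° = 1.05×10⁻⁴ s⁻¹
In the Southern Hemisphere f is negative: f = −1.05×10⁻⁴ s⁻¹.
Component geostrophic relations (x east, y north):
u_g = −(1/(fρ)) ∂P/∂y,  v_g = (1/(fρ)) ∂P/∂x
u_g = −(2.5×10⁻³)/(−1.05×10⁻⁴ × 1.12) = 21.3 m/s;  v_g = (−1.8×10⁻³)/(−1.05×10⁻⁴ × 1.12) = 15.3 m/s
|V_g| = √(u_g² + v_g²) = 26.2 m/s

26 m/s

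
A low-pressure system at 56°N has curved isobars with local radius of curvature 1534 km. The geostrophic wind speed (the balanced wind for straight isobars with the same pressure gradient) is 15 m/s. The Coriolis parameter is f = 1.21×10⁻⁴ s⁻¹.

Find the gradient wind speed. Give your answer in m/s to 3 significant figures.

14.0 m/s

Around a low, centrifugal force acts outward with Coriolis, so pressure-gradient force balances both:
(1/ρ)|∂P/∂n| = fV + V²/R  →  V² + fR·V − fR·V_g = 0
With fR = 1.21×10⁻⁴ × 1534×10³ m = 186 m/s:
V = [−fR + √((fR)² + 4 fR V_g)]/2 = [−186 + √(186² + 4×186×15)]/2 = 14 m/s
Subgeostrophic (V < V_g = 15 m/s), as expected around a low.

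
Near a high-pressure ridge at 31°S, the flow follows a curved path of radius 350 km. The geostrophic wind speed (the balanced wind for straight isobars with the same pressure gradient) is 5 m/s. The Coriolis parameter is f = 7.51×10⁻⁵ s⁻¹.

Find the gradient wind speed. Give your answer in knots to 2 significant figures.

13 knots

Around a high, pressure-gradient force acts outward with centrifugal, so Coriolis balances both:
fV = (1/ρ)|∂P/∂n| + V²/R  →  V² − fR·V + fR·V_g = 0
With fR = 7.51×10⁻⁵ × 350×10³ m = 26.3 m/s:
V = [fR − √((fR)² − 4 fR V_g)]/2 = [26.3 − √(26.3² − 4×26.3×5)]/2 = 6.72 m/s
Supergeostrophic (V > V_g = 5 m/s), as expected around a high.
Converting: 6.72 m/s × 1.944 = 13 knots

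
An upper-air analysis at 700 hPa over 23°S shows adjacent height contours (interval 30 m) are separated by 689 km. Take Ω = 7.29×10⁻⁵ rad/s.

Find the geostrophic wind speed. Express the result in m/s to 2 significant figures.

7.5 m/s

Coriolis parameter at 23°S:
f = 2Ω sin φ = 2 × 7.29×10⁻⁵ × sin 23° = 5.70×10⁻⁵ s⁻¹
Height gradient: |∂Z/∂n| = 30 m / 689000 m = 4.35×10⁻⁵
On a pressure surface, geostrophic balance gives V_g = (g/f)|∂Z/∂n|:
V_g = 9.81 × 4.35×10⁻⁵ / 5.70×10⁻⁵ = 7.50 m/s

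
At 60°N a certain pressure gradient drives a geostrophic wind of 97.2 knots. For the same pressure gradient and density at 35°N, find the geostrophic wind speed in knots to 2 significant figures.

150 knots

With the same pressure gradient and density, V_g ∝ 1/f ∝ 1/sin φ.
V₂ = V₁ · sin φ₁ / sin φ₂ = 97.2 × sin 60° / sin 35°
V₂ = 97.2 × 0.8660/0.5736 = 150 knots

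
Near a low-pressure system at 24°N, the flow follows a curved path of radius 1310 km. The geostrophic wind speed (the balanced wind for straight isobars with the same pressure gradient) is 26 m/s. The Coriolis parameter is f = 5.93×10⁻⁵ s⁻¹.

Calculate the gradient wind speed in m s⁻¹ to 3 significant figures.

Around a low, centrifugal force acts outward with Coriolis, so pressure-gradient force balances both:
(1/ρ)|∂P/∂n| = fV + V²/R  →  V² + fR·V − fR·V_g = 0
With fR = 5.93×10⁻⁵ × 1310×10³ m = 77.7 m/s:
V = [−fR + √((fR)² + 4 fR V_g)]/2 = [−77.7 + √(77.7² + 4×77.7×26)]/2 = 20.6 m/s
Subgeostrophic (V < V_g = 26 m/s), as expected around a low.

20.6 m s⁻¹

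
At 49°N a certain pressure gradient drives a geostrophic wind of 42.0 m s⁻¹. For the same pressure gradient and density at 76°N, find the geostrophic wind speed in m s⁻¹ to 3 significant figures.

32.7 m s⁻¹

With the same pressure gradient and density, V_g ∝ 1/f ∝ 1/sin φ.
V₂ = V₁ · sin φ₁ / sin φ₂ = 42.0 × sin 49° / sin 76°
V₂ = 42.0 × 0.7547/0.9703 = 32.7 m s⁻¹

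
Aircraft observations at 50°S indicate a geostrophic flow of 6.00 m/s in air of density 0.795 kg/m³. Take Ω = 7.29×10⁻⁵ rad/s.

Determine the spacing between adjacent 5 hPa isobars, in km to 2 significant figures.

940 km

Coriolis parameter at 50°S:
f = 2Ω sin φ = 2 × 7.29×10⁻⁵ × sin 50° = 1.12×10⁻⁴ s⁻¹
Geostrophic balance rearranged: |∂P/∂n| = f ρ V_g
|∂P/∂n| = 1.12×10⁻⁴ × 0.795 × 6.00 = 5.33×10⁻⁴ Pa/m
Isobar spacing: Δn = ΔP/|∂P/∂n| = 500 Pa / 5.33×10⁻⁴ Pa/m = 938513 m ≈ 940 km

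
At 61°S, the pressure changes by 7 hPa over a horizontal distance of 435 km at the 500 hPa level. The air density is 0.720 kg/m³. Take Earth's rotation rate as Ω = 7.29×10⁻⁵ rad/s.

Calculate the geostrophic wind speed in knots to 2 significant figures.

Coriolis parameter at 61°S:
f = 2Ω sin φ = 2 × 7.29×10⁻⁵ × sin 61° = 1.28×10⁻⁴ s⁻¹
Pressure gradient: |∂P/∂n| = 700 Pa / 435000 m = 1.61×10⁻³ Pa/m
Geostrophic balance (pressure-gradient force = Coriolis force):
V_g = (1/(fρ)) |∂P/∂n| = 1.61×10⁻³ / (1.28×10⁻⁴ × 0.720) = 17.5 m/s
Converting: 17.5 m/s × 1.944 = 34 knots

34 knots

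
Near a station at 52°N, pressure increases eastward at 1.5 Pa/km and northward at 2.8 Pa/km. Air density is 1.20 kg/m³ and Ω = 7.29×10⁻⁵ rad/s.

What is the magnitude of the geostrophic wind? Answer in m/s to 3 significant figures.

Coriolis parameter at 52°N:
f = 2Ω sin φ = 2 × 7.29×10⁻⁵ × sin 52° = 1.15×10⁻⁴ s⁻¹
Component geostrophic relations (x east, y north):
u_g = −(1/(fρ)) ∂P/∂y,  v_g = (1/(fρ)) ∂P/∂x
u_g = −(2.8×10⁻³)/(1.15×10⁻⁴ × 1.20) = −20.3 m/s;  v_g = (1.5×10⁻³)/(1.15×10⁻⁴ × 1.20) = 10.9 m/s
|V_g| = √(u_g² + v_g²) = 23.0 m/s

23.0 m/s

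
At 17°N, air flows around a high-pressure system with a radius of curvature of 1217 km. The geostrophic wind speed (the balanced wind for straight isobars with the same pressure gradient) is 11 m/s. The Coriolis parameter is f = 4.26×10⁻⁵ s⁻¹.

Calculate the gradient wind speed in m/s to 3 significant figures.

15.8 m/s

Around a high, pressure-gradient force acts outward with centrifugal, so Coriolis balances both:
fV = (1/ρ)|∂P/∂n| + V²/R  →  V² − fR·V + fR·V_g = 0
With fR = 4.26×10⁻⁵ × 1217×10³ m = 51.8 m/s:
V = [fR − √((fR)² − 4 fR V_g)]/2 = [51.8 − √(51.8² − 4×51.8×11)]/2 = 15.8 m/s
Supergeostrophic (V > V_g = 11 m/s), as expected around a high.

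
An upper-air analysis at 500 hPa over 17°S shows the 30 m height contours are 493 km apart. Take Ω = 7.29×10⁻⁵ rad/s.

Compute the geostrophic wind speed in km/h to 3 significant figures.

Coriolis parameter at 17°S:
f = 2Ω sin φ = 2 × 7.29×10⁻⁵ × sin 17° = 4.26×10⁻⁵ s⁻¹
Height gradient: |∂Z/∂n| = 30 m / 493000 m = 6.09×10⁻⁵
On a pressure surface, geostrophic balance gives V_g = (g/f)|∂Z/∂n|:
V_g = 9.81 × 6.09×10⁻⁵ / 4.26×10⁻⁵ = 14.0 m/s
Converting: 14.0 m/s × 3.6 = 50.4 km/h

50.4 km/h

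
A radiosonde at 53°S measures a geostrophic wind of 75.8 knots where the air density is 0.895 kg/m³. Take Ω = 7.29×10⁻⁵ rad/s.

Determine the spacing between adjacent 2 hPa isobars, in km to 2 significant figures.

49 km

Coriolis parameter at 53°S:
f = 2Ω sin φ = 2 × 7.29×10⁻⁵ × sin 53° = 1.16×10⁻⁴ s⁻¹
Wind speed in SI: 75.8 knots = 39.0 m/s
Geostrophic balance rearranged: |∂P/∂n| = f ρ V_g
|∂P/∂n| = 1.16×10⁻⁴ × 0.895 × 39.0 = 4.06×10⁻³ Pa/m
Isobar spacing: Δn = ΔP/|∂P/∂n| = 200 Pa / 4.06×10⁻³ Pa/m = 49215 m ≈ 49 km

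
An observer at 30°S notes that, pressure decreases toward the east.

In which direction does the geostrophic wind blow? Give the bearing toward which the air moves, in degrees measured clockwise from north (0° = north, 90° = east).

The pressure-gradient force points toward the east (bearing 090°).
Geostrophic balance: in the Southern Hemisphere the Coriolis force deflects motion to the left, so the geostrophic wind blows 90° to the left of the pressure-gradient force (low pressure on the right).
Rotating 090° by 90° counterclockwise gives 000° — the wind blows toward the north.

000°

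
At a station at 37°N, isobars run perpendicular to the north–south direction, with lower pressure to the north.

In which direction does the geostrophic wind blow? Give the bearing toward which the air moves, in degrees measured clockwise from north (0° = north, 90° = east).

090°

The pressure-gradient force points toward the north (bearing 000°).
Geostrophic balance: in the Northern Hemisphere the Coriolis force deflects motion to the right, so the geostrophic wind blows 90° to the right of the pressure-gradient force (low pressure on the left).
Rotating 000° by 90° clockwise gives 090° — the wind blows toward the east.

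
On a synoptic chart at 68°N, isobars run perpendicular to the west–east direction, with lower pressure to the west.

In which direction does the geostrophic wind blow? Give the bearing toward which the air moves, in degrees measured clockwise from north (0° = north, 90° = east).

The pressure-gradient force points toward the west (bearing 270°).
Geostrophic balance: in the Northern Hemisphere the Coriolis force deflects motion to the right, so the geostrophic wind blows 90° to the right of the pressure-gradient force (low pressure on the left).
Rotating 270° by 90° clockwise gives 000° — the wind blows toward the north.

000°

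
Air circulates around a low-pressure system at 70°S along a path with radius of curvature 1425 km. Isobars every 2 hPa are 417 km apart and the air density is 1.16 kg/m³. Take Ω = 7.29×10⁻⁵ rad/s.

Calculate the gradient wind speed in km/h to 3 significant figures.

Coriolis parameter at 70°S:
f = 2Ω sin φ = 2 × 7.29×10⁻⁵ × sin 70° = 1.37×10⁻⁴ s⁻¹
Pressure gradient: |∂P/∂n| = 200 Pa / 417000 m = 4.80×10⁻⁴ Pa/m
Geostrophic speed: V_g = |∂P/∂n|/(fρ) = 4.80×10⁻⁴/(1.37×10⁻⁴ × 1.16) = 3.02 m/s
Around a low, centrifugal force acts outward with Coriolis, so pressure-gradient force balances both:
(1/ρ)|∂P/∂n| = fV + V²/R  →  V² + fR·V − fR·V_g = 0
With fR = 1.37×10⁻⁴ × 1425×10³ m = 195 m/s:
V = [−fR + √((fR)² + 4 fR V_g)]/2 = [−195 + √(195² + 4×195×3.02)]/2 = 2.97 m/s
Subgeostrophic (V < V_g = 3.02 m/s), as expected around a low.
Converting: 2.97 m/s × 3.6 = 10.7 km/h

10.7 km/h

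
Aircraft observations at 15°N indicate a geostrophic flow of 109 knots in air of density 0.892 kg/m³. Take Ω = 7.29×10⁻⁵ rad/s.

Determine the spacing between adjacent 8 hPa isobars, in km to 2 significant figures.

420 km

Coriolis parameter at 15°N:
f = 2Ω sin φ = 2 × 7.29×10⁻⁵ × sin 15° = 3.77×10⁻⁵ s⁻¹
Wind speed in SI: 109 knots = 56.1 m/s
Geostrophic balance rearranged: |∂P/∂n| = f ρ V_g
|∂P/∂n| = 3.77×10⁻⁵ × 0.892 × 56.1 = 1.89×10⁻³ Pa/m
Isobar spacing: Δn = ΔP/|∂P/∂n| = 800 Pa / 1.89×10⁻³ Pa/m = 423845 m ≈ 420 km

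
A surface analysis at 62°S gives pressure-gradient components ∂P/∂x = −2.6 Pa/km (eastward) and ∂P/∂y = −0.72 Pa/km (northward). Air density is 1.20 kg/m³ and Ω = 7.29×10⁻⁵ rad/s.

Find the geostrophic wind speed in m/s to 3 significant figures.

Coriolis parameter at 62°S:
f = 2Ω sin φ = 2 × 7.29×10⁻⁵ × sin 62° = 1.29×10⁻⁴ s⁻¹
In the Southern Hemisphere f is negative: f = −1.29×10⁻⁴ s⁻¹.
Component geostrophic relations (x east, y north):
u_g = −(1/(fρ)) ∂P/∂y,  v_g = (1/(fρ)) ∂P/∂x
u_g = −(−0.72×10⁻³)/(−1.29×10⁻⁴ × 1.20) = −4.66 m/s;  v_g = (−2.6×10⁻³)/(−1.29×10⁻⁴ × 1.20) = 16.8 m/s
|V_g| = √(u_g² + v_g²) = 17.5 m/s

17.5 m/s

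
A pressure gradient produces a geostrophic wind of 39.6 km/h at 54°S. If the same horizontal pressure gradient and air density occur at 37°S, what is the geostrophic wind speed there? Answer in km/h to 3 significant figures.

With the same pressure gradient and density, V_g ∝ 1/f ∝ 1/sin φ.
V₂ = V₁ · sin φ₁ / sin φ₂ = 39.6 × sin 54° / sin 37°
V₂ = 39.6 × 0.8090/0.6018 = 53.2 km/h

53.2 km/h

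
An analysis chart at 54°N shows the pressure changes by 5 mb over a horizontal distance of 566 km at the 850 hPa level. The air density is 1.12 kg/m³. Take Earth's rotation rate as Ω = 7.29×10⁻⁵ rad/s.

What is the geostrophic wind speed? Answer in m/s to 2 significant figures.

Coriolis parameter at 54°N:
f = 2Ω sin φ = 2 × 7.29×10⁻⁵ × sin 54° = 1.18×10⁻⁴ s⁻¹
Pressure gradient: |∂P/∂n| = 500 Pa / 566000 m = 8.83×10⁻⁴ Pa/m
Geostrophic balance (pressure-gradient force = Coriolis force):
V_g = (1/(fρ)) |∂P/∂n| = 8.83×10⁻⁴ / (1.18×10⁻⁴ × 1.12) = 6.69 m/s

6.7 m/s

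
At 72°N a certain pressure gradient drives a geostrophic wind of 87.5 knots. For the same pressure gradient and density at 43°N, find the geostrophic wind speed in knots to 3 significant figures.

122 knots

With the same pressure gradient and density, V_g ∝ 1/f ∝ 1/sin φ.
V₂ = V₁ · sin φ₁ / sin φ₂ = 87.5 × sin 72° / sin 43°
V₂ = 87.5 × 0.9511/0.6820 = 122 knots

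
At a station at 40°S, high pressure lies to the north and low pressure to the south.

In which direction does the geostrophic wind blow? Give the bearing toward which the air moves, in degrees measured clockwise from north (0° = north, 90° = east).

The pressure-gradient force points toward the south (bearing 180°).
Geostrophic balance: in the Southern Hemisphere the Coriolis force deflects motion to the left, so the geostrophic wind blows 90° to the left of the pressure-gradient force (low pressure on the right).
Rotating 180° by 90° counterclockwise gives 090° — the wind blows toward the east.

090°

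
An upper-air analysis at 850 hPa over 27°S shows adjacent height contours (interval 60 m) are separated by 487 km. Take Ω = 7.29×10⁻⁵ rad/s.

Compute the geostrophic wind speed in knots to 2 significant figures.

Coriolis parameter at 27°S:
f = 2Ω sin φ = 2 × 7.29×10⁻⁵ × sin 27° = 6.62×10⁻⁵ s⁻¹
Height gradient: |∂Z/∂n| = 60 m / 487000 m = 1.23×10⁻⁴
On a pressure surface, geostrophic balance gives V_g = (g/f)|∂Z/∂n|:
V_g = 9.81 × 1.23×10⁻⁴ / 6.62×10⁻⁵ = 18.3 m/s
Converting: 18.3 m/s × 1.944 = 35 knots

35 knots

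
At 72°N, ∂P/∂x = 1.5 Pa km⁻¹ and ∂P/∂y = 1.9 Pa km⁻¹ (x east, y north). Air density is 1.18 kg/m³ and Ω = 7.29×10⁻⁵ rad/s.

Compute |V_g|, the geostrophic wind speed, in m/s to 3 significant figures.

14.8 m/s

Coriolis parameter at 72°N:
f = 2Ω sin φ = 2 × 7.29×10⁻⁵ × sin 72° = 1.39×10⁻⁴ s⁻¹
Component geostrophic relations (x east, y north):
u_g = −(1/(fρ)) ∂P/∂y,  v_g = (1/(fρ)) ∂P/∂x
u_g = −(1.9×10⁻³)/(1.39×10⁻⁴ × 1.18) = −11.6 m/s;  v_g = (1.5×10⁻³)/(1.39×10⁻⁴ × 1.18) = 9.17 m/s
|V_g| = √(u_g² + v_g²) = 14.8 m/s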